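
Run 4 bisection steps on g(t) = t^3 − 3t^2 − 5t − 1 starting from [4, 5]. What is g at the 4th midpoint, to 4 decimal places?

-1.1145

g(4.5) = 6.875 > 0, so the root lies in [4, 4.5]
g(4.25) = 0.328125 > 0, so the root lies in [4, 4.25]
g(4.125) = -2.482422 < 0, so the root lies in [4.125, 4.25]
g(4.1875) = -1.1145 < 0, so the root lies in [4.1875, 4.25]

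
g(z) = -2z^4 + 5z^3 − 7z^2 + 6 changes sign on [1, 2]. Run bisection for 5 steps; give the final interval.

[1.21875, 1.25]

z = 1.5 gives g = -3, negative; keep [1, 1.5]
z = 1.25 gives g = -0.054688, negative; keep [1, 1.25]
z = 1.125 gives g = 1.056152, positive; keep [1.125, 1.25]
z = 1.1875 gives g = 0.5246, positive; keep [1.1875, 1.25]
z = 1.21875 gives g = 0.2414, positive; keep [1.21875, 1.25]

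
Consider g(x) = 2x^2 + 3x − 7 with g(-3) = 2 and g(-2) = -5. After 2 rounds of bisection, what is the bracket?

x = -2.5 gives g = -2, negative; keep [-3, -2.5]
x = -2.75 gives g = -0.125, negative; keep [-3, -2.75]

[-3, -2.75]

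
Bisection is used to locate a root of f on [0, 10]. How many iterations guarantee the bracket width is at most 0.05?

Width after n steps is 10/2^n. Need 2^n ≥ 10/0.05 = 200.
2^7 = 128 < 200 ≤ 2^8 = 256, so n = 8.

8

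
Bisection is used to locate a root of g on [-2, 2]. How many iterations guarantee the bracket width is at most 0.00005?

Width after n steps is 4/2^n. Need 2^n ≥ 4/0.00005 = 80000.
2^16 = 65536 < 80000 ≤ 2^17 = 131072, so n = 17.

17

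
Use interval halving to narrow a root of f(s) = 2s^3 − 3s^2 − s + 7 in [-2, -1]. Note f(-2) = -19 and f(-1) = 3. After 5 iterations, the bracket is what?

m = -1.5, f(m) = -5 (−); new bracket [-1.5, -1]
m = -1.25, f(m) = -0.34375 (−); new bracket [-1.25, -1]
m = -1.125, f(m) = 1.480469 (+); new bracket [-1.25, -1.125]
m = -1.1875, f(m) = 0.6079 (+); new bracket [-1.25, -1.1875]
m = -1.21875, f(m) = 0.1422 (+); new bracket [-1.25, -1.21875]

[-1.25, -1.21875]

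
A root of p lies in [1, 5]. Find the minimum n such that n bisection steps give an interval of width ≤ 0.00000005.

27

Width after n steps is 4/2^n. Need 2^n ≥ 4/0.00000005 = 80000000.
2^26 = 67108864 < 80000000 ≤ 2^27 = 134217728, so n = 27.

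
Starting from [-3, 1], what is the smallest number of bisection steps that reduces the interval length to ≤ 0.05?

Width after n steps is 4/2^n. Need 2^n ≥ 4/0.05 = 80.
2^6 = 64 < 80 ≤ 2^7 = 128, so n = 7.

7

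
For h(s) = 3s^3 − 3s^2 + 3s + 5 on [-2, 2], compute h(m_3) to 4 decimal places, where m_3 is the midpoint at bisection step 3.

2.3750

h(0) = 5 > 0, so the root lies in [-2, 0]
h(-1) = -4 < 0, so the root lies in [-1, 0]
h(-0.5) = 2.375 > 0, so the root lies in [-1, -0.5]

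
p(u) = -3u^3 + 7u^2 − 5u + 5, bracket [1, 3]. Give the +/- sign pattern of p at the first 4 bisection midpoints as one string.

m = 2, p(m) = -1 (−); new bracket [1, 2]
m = 1.5, p(m) = 3.125 (+); new bracket [1.5, 2]
m = 1.75, p(m) = 1.609375 (+); new bracket [1.75, 2]
m = 1.875, p(m) = 0.459 (+); new bracket [1.875, 2]

-+++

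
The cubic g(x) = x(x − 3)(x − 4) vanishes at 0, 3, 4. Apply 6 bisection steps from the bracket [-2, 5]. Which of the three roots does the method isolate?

0

g(1.5) = 5.625 > 0, so the root lies in [-2, 1.5]
g(-0.25) = -3.453125 < 0, so the root lies in [-0.25, 1.5]
g(0.625) = 5.009766 > 0, so the root lies in [-0.25, 0.625]
g(0.1875) = 2.0105 > 0, so the root lies in [-0.25, 0.1875]
g(-0.03125) = -0.3819 < 0, so the root lies in [-0.03125, 0.1875]
g(0.078125) = 0.8953 > 0, so the root lies in [-0.03125, 0.078125]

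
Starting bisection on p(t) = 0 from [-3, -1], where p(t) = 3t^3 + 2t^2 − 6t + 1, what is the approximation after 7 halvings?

-1.859375

midpoint -2: p = -3 < 0 → [-2, -1]
midpoint -1.5: p = 4.375 > 0 → [-2, -1.5]
midpoint -1.75: p = 1.546875 > 0 → [-2, -1.75]
midpoint -1.875: p = -0.4941 < 0 → [-1.875, -1.75]
midpoint -1.8125: p = 0.5823 > 0 → [-1.875, -1.8125]
midpoint -1.84375: p = 0.0583 > 0 → [-1.875, -1.84375]
midpoint -1.859375: p = -0.2143 < 0 → [-1.859375, -1.84375]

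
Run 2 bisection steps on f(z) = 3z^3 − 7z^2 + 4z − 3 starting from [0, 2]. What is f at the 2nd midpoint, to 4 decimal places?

z = 1 gives f = -3, negative; keep [1, 2]
z = 1.5 gives f = -2.625, negative; keep [1.5, 2]

-2.6250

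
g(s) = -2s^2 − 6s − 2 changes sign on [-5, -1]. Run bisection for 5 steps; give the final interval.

[-2.625, -2.5]

midpoint -3: g = -2 < 0 → [-3, -1]
midpoint -2: g = 2 > 0 → [-3, -2]
midpoint -2.5: g = 0.5 > 0 → [-3, -2.5]
midpoint -2.75: g = -0.625 < 0 → [-2.75, -2.5]
midpoint -2.625: g = -0.0312 < 0 → [-2.625, -2.5]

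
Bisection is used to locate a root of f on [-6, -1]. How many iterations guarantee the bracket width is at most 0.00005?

17

Width after n steps is 5/2^n. Need 2^n ≥ 5/0.00005 = 100000.
2^16 = 65536 < 100000 ≤ 2^17 = 131072, so n = 17.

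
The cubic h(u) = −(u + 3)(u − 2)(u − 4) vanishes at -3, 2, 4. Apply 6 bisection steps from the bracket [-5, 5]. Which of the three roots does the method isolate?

u = 0 gives h = -24, negative; keep [-5, 0]
u = -2.5 gives h = -14.625, negative; keep [-5, -2.5]
u = -3.75 gives h = 33.421875, positive; keep [-3.75, -2.5]
u = -3.125 gives h = 4.5645, positive; keep [-3.125, -2.5]
u = -2.8125 gives h = -6.1472, negative; keep [-3.125, -2.8125]
u = -2.96875 gives h = -1.0821, negative; keep [-3.125, -2.96875]

-3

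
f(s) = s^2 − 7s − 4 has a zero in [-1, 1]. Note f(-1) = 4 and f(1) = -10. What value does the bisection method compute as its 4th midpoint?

s = 0 gives f = -4, negative; keep [-1, 0]
s = -0.5 gives f = -0.25, negative; keep [-1, -0.5]
s = -0.75 gives f = 1.8125, positive; keep [-0.75, -0.5]
s = -0.625 gives f = 0.7656, positive; keep [-0.625, -0.5]

-0.625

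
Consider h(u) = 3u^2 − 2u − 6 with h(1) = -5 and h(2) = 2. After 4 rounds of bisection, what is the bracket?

[1.75, 1.8125]

u = 1.5 gives h = -2.25, negative; keep [1.5, 2]
u = 1.75 gives h = -0.3125, negative; keep [1.75, 2]
u = 1.875 gives h = 0.796875, positive; keep [1.75, 1.875]
u = 1.8125 gives h = 0.2305, positive; keep [1.75, 1.8125]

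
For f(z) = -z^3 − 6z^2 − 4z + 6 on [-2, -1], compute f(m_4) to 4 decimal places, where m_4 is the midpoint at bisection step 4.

midpoint -1.5: f = 1.875 > 0 → [-2, -1.5]
midpoint -1.75: f = -0.015625 < 0 → [-1.75, -1.5]
midpoint -1.625: f = 0.947266 > 0 → [-1.75, -1.625]
midpoint -1.6875: f = 0.4695 > 0 → [-1.75, -1.6875]

0.4695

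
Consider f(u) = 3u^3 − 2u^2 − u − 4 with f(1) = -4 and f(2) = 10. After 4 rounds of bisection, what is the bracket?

[1.4375, 1.5]

m = 1.5, f(m) = 0.125 (+); new bracket [1, 1.5]
m = 1.25, f(m) = -2.515625 (−); new bracket [1.25, 1.5]
m = 1.375, f(m) = -1.357422 (−); new bracket [1.375, 1.5]
m = 1.4375, f(m) = -0.6589 (−); new bracket [1.4375, 1.5]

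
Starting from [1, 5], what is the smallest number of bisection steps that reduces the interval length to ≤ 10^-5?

Width after n steps is 4/2^n. Need 2^n ≥ 4/10^-5 = 400000.
2^18 = 262144 < 400000 ≤ 2^19 = 524288, so n = 19.

19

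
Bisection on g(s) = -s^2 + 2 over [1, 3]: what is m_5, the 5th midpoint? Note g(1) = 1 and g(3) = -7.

midpoint 2: g = -2 < 0 → [1, 2]
midpoint 1.5: g = -0.25 < 0 → [1, 1.5]
midpoint 1.25: g = 0.4375 > 0 → [1.25, 1.5]
midpoint 1.375: g = 0.1094 > 0 → [1.375, 1.5]
midpoint 1.4375: g = -0.0664 < 0 → [1.375, 1.4375]

1.4375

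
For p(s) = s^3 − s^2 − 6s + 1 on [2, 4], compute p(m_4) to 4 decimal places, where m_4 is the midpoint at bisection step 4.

s = 3 gives p = 1, positive; keep [2, 3]
s = 2.5 gives p = -4.625, negative; keep [2.5, 3]
s = 2.75 gives p = -2.265625, negative; keep [2.75, 3]
s = 2.875 gives p = -0.752, negative; keep [2.875, 3]

-0.7520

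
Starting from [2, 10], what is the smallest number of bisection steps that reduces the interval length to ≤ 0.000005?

21

Width after n steps is 8/2^n. Need 2^n ≥ 8/0.000005 = 1600000.
2^20 = 1048576 < 1600000 ≤ 2^21 = 2097152, so n = 21.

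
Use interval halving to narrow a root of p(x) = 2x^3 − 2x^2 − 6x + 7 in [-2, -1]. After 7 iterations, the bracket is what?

m = -1.5, p(m) = 4.75 (+); new bracket [-2, -1.5]
m = -1.75, p(m) = 0.65625 (+); new bracket [-2, -1.75]
m = -1.875, p(m) = -1.964844 (−); new bracket [-1.875, -1.75]
m = -1.8125, p(m) = -0.604 (−); new bracket [-1.8125, -1.75]
m = -1.78125, p(m) = 0.0385 (+); new bracket [-1.8125, -1.78125]
m = -1.796875, p(m) = -0.2796 (−); new bracket [-1.796875, -1.78125]
m = -1.7890625, p(m) = -0.1198 (−); new bracket [-1.7890625, -1.78125]

[-1.7890625, -1.78125]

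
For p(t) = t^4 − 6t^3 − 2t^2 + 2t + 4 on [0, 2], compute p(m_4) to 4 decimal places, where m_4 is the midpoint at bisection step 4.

0.7854

midpoint 1: p = -1 < 0 → [0, 1]
midpoint 0.5: p = 3.8125 > 0 → [0.5, 1]
midpoint 0.75: p = 2.160156 > 0 → [0.75, 1]
midpoint 0.875: p = 0.7854 > 0 → [0.875, 1]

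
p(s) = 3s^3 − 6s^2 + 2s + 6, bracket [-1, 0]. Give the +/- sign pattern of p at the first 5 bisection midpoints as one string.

s = -0.5 gives p = 3.125, positive; keep [-1, -0.5]
s = -0.75 gives p = -0.140625, negative; keep [-0.75, -0.5]
s = -0.625 gives p = 1.673828, positive; keep [-0.75, -0.625]
s = -0.6875 gives p = 0.8142, positive; keep [-0.75, -0.6875]
s = -0.71875 gives p = 0.349, positive; keep [-0.75, -0.71875]

+-+++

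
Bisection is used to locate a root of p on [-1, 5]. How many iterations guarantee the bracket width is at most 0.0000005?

24

Width after n steps is 6/2^n. Need 2^n ≥ 6/0.0000005 = 12000000.
2^23 = 8388608 < 12000000 ≤ 2^24 = 16777216, so n = 24.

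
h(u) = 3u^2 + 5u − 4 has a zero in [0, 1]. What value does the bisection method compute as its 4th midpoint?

midpoint 0.5: h = -0.75 < 0 → [0.5, 1]
midpoint 0.75: h = 1.4375 > 0 → [0.5, 0.75]
midpoint 0.625: h = 0.296875 > 0 → [0.5, 0.625]
midpoint 0.5625: h = -0.2383 < 0 → [0.5625, 0.625]

0.5625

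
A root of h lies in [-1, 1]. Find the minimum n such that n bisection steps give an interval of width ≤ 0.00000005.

Width after n steps is 2/2^n. Need 2^n ≥ 2/0.00000005 = 40000000.
2^25 = 33554432 < 40000000 ≤ 2^26 = 67108864, so n = 26.

26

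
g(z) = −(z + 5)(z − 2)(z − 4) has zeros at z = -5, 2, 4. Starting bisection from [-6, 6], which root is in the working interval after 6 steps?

m = 0, g(m) = -40 (−); new bracket [-6, 0]
m = -3, g(m) = -70 (−); new bracket [-6, -3]
m = -4.5, g(m) = -27.625 (−); new bracket [-6, -4.5]
m = -5.25, g(m) = 16.7656 (+); new bracket [-5.25, -4.5]
m = -4.875, g(m) = -7.627 (−); new bracket [-5.25, -4.875]
m = -5.0625, g(m) = 4.0002 (+); new bracket [-5.0625, -4.875]

-5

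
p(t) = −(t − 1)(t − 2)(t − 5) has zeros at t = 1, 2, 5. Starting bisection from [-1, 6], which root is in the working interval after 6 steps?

m = 2.5, p(m) = 1.875 (+); new bracket [2.5, 6]
m = 4.25, p(m) = 5.484375 (+); new bracket [4.25, 6]
m = 5.125, p(m) = -1.611328 (−); new bracket [4.25, 5.125]
m = 4.6875, p(m) = 3.0969 (+); new bracket [4.6875, 5.125]
m = 4.90625, p(m) = 1.0643 (+); new bracket [4.90625, 5.125]
m = 5.015625, p(m) = -0.1892 (−); new bracket [4.90625, 5.015625]

5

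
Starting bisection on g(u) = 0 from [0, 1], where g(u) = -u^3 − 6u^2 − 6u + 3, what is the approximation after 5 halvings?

m = 0.5, g(m) = -1.625 (−); new bracket [0, 0.5]
m = 0.25, g(m) = 1.109375 (+); new bracket [0.25, 0.5]
m = 0.375, g(m) = -0.146484 (−); new bracket [0.25, 0.375]
m = 0.3125, g(m) = 0.5085 (+); new bracket [0.3125, 0.375]
m = 0.34375, g(m) = 0.1879 (+); new bracket [0.34375, 0.375]

0.34375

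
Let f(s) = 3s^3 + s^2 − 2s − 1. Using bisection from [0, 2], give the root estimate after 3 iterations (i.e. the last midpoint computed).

f(1) = 1 > 0, so the root lies in [0, 1]
f(0.5) = -1.375 < 0, so the root lies in [0.5, 1]
f(0.75) = -0.671875 < 0, so the root lies in [0.75, 1]

0.75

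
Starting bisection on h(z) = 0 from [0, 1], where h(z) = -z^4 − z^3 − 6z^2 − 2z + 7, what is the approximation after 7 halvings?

midpoint 0.5: h = 4.3125 > 0 → [0.5, 1]
midpoint 0.75: h = 1.386719 > 0 → [0.75, 1]
midpoint 0.875: h = -0.599854 < 0 → [0.75, 0.875]
midpoint 0.8125: h = 0.4419 > 0 → [0.8125, 0.875]
midpoint 0.84375: h = -0.0665 < 0 → [0.8125, 0.84375]
midpoint 0.828125: h = 0.1908 > 0 → [0.828125, 0.84375]
midpoint 0.8359375: h = 0.0629 > 0 → [0.8359375, 0.84375]

0.8359375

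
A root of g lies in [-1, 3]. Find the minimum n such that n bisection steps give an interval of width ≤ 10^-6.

22

Width after n steps is 4/2^n. Need 2^n ≥ 4/10^-6 = 4000000.
2^21 = 2097152 < 4000000 ≤ 2^22 = 4194304, so n = 22.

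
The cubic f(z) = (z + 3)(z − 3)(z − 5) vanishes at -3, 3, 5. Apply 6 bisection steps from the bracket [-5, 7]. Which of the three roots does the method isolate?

m = 1, f(m) = 32 (+); new bracket [-5, 1]
m = -2, f(m) = 35 (+); new bracket [-5, -2]
m = -3.5, f(m) = -27.625 (−); new bracket [-3.5, -2]
m = -2.75, f(m) = 11.1406 (+); new bracket [-3.5, -2.75]
m = -3.125, f(m) = -6.2207 (−); new bracket [-3.125, -2.75]
m = -2.9375, f(m) = 2.9456 (+); new bracket [-3.125, -2.9375]

-3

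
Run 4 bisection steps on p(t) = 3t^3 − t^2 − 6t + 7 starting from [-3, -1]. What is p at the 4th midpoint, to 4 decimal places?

1.2363

midpoint -2: p = -9 < 0 → [-2, -1]
midpoint -1.5: p = 3.625 > 0 → [-2, -1.5]
midpoint -1.75: p = -1.640625 < 0 → [-1.75, -1.5]
midpoint -1.625: p = 1.2363 > 0 → [-1.75, -1.625]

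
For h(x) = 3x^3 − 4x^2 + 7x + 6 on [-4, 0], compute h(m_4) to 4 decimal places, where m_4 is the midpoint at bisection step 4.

h(-2) = -48 < 0, so the root lies in [-2, 0]
h(-1) = -8 < 0, so the root lies in [-1, 0]
h(-0.5) = 1.125 > 0, so the root lies in [-1, -0.5]
h(-0.75) = -2.7656 < 0, so the root lies in [-0.75, -0.5]

-2.7656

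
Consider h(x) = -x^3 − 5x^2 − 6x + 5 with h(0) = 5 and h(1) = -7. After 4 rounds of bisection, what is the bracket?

[0.5, 0.5625]

m = 0.5, h(m) = 0.625 (+); new bracket [0.5, 1]
m = 0.75, h(m) = -2.734375 (−); new bracket [0.5, 0.75]
m = 0.625, h(m) = -0.947266 (−); new bracket [0.5, 0.625]
m = 0.5625, h(m) = -0.135 (−); new bracket [0.5, 0.5625]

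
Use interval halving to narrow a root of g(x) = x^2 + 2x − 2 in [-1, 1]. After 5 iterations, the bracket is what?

[0.6875, 0.75]

midpoint 0: g = -2 < 0 → [0, 1]
midpoint 0.5: g = -0.75 < 0 → [0.5, 1]
midpoint 0.75: g = 0.0625 > 0 → [0.5, 0.75]
midpoint 0.625: g = -0.3594 < 0 → [0.625, 0.75]
midpoint 0.6875: g = -0.1523 < 0 → [0.6875, 0.75]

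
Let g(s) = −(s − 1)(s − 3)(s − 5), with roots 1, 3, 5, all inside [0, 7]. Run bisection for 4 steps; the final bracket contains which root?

m = 3.5, g(m) = 1.875 (+); new bracket [3.5, 7]
m = 5.25, g(m) = -2.390625 (−); new bracket [3.5, 5.25]
m = 4.375, g(m) = 2.900391 (+); new bracket [4.375, 5.25]
m = 4.8125, g(m) = 1.2957 (+); new bracket [4.8125, 5.25]

5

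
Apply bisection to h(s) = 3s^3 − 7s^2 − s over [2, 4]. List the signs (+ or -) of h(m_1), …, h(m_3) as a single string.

m = 3, h(m) = 15 (+); new bracket [2, 3]
m = 2.5, h(m) = 0.625 (+); new bracket [2, 2.5]
m = 2.25, h(m) = -3.515625 (−); new bracket [2.25, 2.5]

++-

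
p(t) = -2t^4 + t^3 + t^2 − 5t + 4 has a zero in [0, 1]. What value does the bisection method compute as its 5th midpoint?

m = 0.5, p(m) = 1.75 (+); new bracket [0.5, 1]
m = 0.75, p(m) = 0.601562 (+); new bracket [0.75, 1]
m = 0.875, p(m) = -0.111816 (−); new bracket [0.75, 0.875]
m = 0.8125, p(m) = 0.2624 (+); new bracket [0.8125, 0.875]
m = 0.84375, p(m) = 0.0802 (+); new bracket [0.84375, 0.875]

0.84375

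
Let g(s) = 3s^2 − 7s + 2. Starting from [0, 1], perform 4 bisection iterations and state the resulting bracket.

midpoint 0.5: g = -0.75 < 0 → [0, 0.5]
midpoint 0.25: g = 0.4375 > 0 → [0.25, 0.5]
midpoint 0.375: g = -0.203125 < 0 → [0.25, 0.375]
midpoint 0.3125: g = 0.1055 > 0 → [0.3125, 0.375]

[0.3125, 0.375]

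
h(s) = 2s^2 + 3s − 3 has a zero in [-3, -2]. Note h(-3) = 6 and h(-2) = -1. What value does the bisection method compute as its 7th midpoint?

-2.1796875

s = -2.5 gives h = 2, positive; keep [-2.5, -2]
s = -2.25 gives h = 0.375, positive; keep [-2.25, -2]
s = -2.125 gives h = -0.34375, negative; keep [-2.25, -2.125]
s = -2.1875 gives h = 0.0078, positive; keep [-2.1875, -2.125]
s = -2.15625 gives h = -0.1699, negative; keep [-2.1875, -2.15625]
s = -2.171875 gives h = -0.0815, negative; keep [-2.1875, -2.171875]
s = -2.1796875 gives h = -0.037, negative; keep [-2.1875, -2.1796875]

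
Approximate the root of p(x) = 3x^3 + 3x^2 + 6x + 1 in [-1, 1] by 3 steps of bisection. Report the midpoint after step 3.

p(0) = 1 > 0, so the root lies in [-1, 0]
p(-0.5) = -1.625 < 0, so the root lies in [-0.5, 0]
p(-0.25) = -0.359375 < 0, so the root lies in [-0.25, 0]

-0.25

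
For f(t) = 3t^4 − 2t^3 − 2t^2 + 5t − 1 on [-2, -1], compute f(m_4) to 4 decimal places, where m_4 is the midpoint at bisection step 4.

m = -1.5, f(m) = 8.9375 (+); new bracket [-1.5, -1]
m = -1.25, f(m) = 0.855469 (+); new bracket [-1.25, -1]
m = -1.125, f(m) = -1.503174 (−); new bracket [-1.25, -1.125]
m = -1.1875, f(m) = -0.4431 (−); new bracket [-1.25, -1.1875]

-0.4431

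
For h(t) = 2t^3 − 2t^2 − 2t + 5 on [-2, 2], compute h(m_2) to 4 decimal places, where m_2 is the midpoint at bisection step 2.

m = 0, h(m) = 5 (+); new bracket [-2, 0]
m = -1, h(m) = 3 (+); new bracket [-2, -1]

3.0000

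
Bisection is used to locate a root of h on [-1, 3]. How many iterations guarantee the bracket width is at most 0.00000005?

Width after n steps is 4/2^n. Need 2^n ≥ 4/0.00000005 = 80000000.
2^26 = 67108864 < 80000000 ≤ 2^27 = 134217728, so n = 27.

27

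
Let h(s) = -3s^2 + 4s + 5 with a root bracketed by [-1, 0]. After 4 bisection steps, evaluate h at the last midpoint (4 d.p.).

midpoint -0.5: h = 2.25 > 0 → [-1, -0.5]
midpoint -0.75: h = 0.3125 > 0 → [-1, -0.75]
midpoint -0.875: h = -0.796875 < 0 → [-0.875, -0.75]
midpoint -0.8125: h = -0.2305 < 0 → [-0.8125, -0.75]

-0.2305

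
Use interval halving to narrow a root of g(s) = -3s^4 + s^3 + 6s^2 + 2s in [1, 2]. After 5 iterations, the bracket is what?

[1.71875, 1.75]

g(1.5) = 4.6875 > 0, so the root lies in [1.5, 2]
g(1.75) = -0.902344 < 0, so the root lies in [1.5, 1.75]
g(1.625) = 2.466064 > 0, so the root lies in [1.625, 1.75]
g(1.6875) = 0.9389 > 0, so the root lies in [1.6875, 1.75]
g(1.71875) = 0.0593 > 0, so the root lies in [1.71875, 1.75]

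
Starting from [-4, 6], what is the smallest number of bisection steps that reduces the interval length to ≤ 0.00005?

Width after n steps is 10/2^n. Need 2^n ≥ 10/0.00005 = 200000.
2^17 = 131072 < 200000 ≤ 2^18 = 262144, so n = 18.

18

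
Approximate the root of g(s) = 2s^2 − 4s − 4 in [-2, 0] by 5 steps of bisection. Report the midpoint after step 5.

-0.6875

g(-1) = 2 > 0, so the root lies in [-1, 0]
g(-0.5) = -1.5 < 0, so the root lies in [-1, -0.5]
g(-0.75) = 0.125 > 0, so the root lies in [-0.75, -0.5]
g(-0.625) = -0.7188 < 0, so the root lies in [-0.75, -0.625]
g(-0.6875) = -0.3047 < 0, so the root lies in [-0.75, -0.6875]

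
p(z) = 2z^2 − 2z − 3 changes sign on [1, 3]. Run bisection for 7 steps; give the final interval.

[1.8125, 1.828125]

z = 2 gives p = 1, positive; keep [1, 2]
z = 1.5 gives p = -1.5, negative; keep [1.5, 2]
z = 1.75 gives p = -0.375, negative; keep [1.75, 2]
z = 1.875 gives p = 0.2812, positive; keep [1.75, 1.875]
z = 1.8125 gives p = -0.0547, negative; keep [1.8125, 1.875]
z = 1.84375 gives p = 0.1113, positive; keep [1.8125, 1.84375]
z = 1.828125 gives p = 0.0278, positive; keep [1.8125, 1.828125]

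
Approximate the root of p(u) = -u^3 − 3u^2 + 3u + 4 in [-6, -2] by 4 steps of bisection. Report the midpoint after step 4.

-3.75

p(-4) = 8 > 0, so the root lies in [-4, -2]
p(-3) = -5 < 0, so the root lies in [-4, -3]
p(-3.5) = -0.375 < 0, so the root lies in [-4, -3.5]
p(-3.75) = 3.2969 > 0, so the root lies in [-3.75, -3.5]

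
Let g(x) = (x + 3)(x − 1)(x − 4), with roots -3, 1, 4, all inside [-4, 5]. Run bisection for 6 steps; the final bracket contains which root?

g(0.5) = 6.125 > 0, so the root lies in [-4, 0.5]
g(-1.75) = 19.765625 > 0, so the root lies in [-4, -1.75]
g(-2.875) = 3.330078 > 0, so the root lies in [-4, -2.875]
g(-3.4375) = -14.4392 < 0, so the root lies in [-3.4375, -2.875]
g(-3.15625) = -4.6474 < 0, so the root lies in [-3.15625, -2.875]
g(-3.015625) = -0.4402 < 0, so the root lies in [-3.015625, -2.875]

-3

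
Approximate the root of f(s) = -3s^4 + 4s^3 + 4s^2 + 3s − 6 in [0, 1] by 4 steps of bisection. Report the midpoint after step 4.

0.8125

s = 0.5 gives f = -3.1875, negative; keep [0.5, 1]
s = 0.75 gives f = -0.761719, negative; keep [0.75, 1]
s = 0.875 gives f = 0.608643, positive; keep [0.75, 0.875]
s = 0.8125 gives f = -0.0838, negative; keep [0.8125, 0.875]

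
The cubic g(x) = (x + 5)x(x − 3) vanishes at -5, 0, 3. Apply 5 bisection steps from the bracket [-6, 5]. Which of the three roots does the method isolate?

-5

m = -0.5, g(m) = 7.875 (+); new bracket [-6, -0.5]
m = -3.25, g(m) = 35.546875 (+); new bracket [-6, -3.25]
m = -4.625, g(m) = 13.224609 (+); new bracket [-6, -4.625]
m = -5.3125, g(m) = -13.8 (−); new bracket [-5.3125, -4.625]
m = -4.96875, g(m) = 1.2373 (+); new bracket [-5.3125, -4.96875]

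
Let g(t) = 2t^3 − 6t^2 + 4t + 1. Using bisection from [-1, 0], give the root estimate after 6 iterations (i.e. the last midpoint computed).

-0.203125

g(-0.5) = -2.75 < 0, so the root lies in [-0.5, 0]
g(-0.25) = -0.40625 < 0, so the root lies in [-0.25, 0]
g(-0.125) = 0.402344 > 0, so the root lies in [-0.25, -0.125]
g(-0.1875) = 0.0259 > 0, so the root lies in [-0.25, -0.1875]
g(-0.21875) = -0.183 < 0, so the root lies in [-0.21875, -0.1875]
g(-0.203125) = -0.0768 < 0, so the root lies in [-0.203125, -0.1875]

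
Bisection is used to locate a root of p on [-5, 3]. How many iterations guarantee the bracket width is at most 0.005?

Width after n steps is 8/2^n. Need 2^n ≥ 8/0.005 = 1600.
2^10 = 1024 < 1600 ≤ 2^11 = 2048, so n = 11.

11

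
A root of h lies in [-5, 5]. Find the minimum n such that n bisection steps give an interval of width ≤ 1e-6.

Width after n steps is 10/2^n. Need 2^n ≥ 10/1e-6 = 10000000.
2^23 = 8388608 < 10000000 ≤ 2^24 = 16777216, so n = 24.

24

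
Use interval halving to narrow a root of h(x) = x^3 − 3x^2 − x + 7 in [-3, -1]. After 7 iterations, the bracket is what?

midpoint -2: h = -11 < 0 → [-2, -1]
midpoint -1.5: h = -1.625 < 0 → [-1.5, -1]
midpoint -1.25: h = 1.609375 > 0 → [-1.5, -1.25]
midpoint -1.375: h = 0.1035 > 0 → [-1.5, -1.375]
midpoint -1.4375: h = -0.7322 < 0 → [-1.4375, -1.375]
midpoint -1.40625: h = -0.3073 < 0 → [-1.40625, -1.375]
midpoint -1.390625: h = -0.1001 < 0 → [-1.390625, -1.375]

[-1.390625, -1.375]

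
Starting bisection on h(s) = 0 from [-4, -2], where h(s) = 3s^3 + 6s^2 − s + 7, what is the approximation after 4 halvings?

-2.625

s = -3 gives h = -17, negative; keep [-3, -2]
s = -2.5 gives h = 0.125, positive; keep [-3, -2.5]
s = -2.75 gives h = -7.265625, negative; keep [-2.75, -2.5]
s = -2.625 gives h = -3.2949, negative; keep [-2.625, -2.5]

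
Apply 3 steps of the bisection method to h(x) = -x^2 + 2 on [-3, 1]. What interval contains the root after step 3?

h(-1) = 1 > 0, so the root lies in [-3, -1]
h(-2) = -2 < 0, so the root lies in [-2, -1]
h(-1.5) = -0.25 < 0, so the root lies in [-1.5, -1]

[-1.5, -1]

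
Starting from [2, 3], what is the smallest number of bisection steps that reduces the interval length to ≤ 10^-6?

20

Width after n steps is 1/2^n. Need 2^n ≥ 1/10^-6 = 1000000.
2^19 = 524288 < 1000000 ≤ 2^20 = 1048576, so n = 20.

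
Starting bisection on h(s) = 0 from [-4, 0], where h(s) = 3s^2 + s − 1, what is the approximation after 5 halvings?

h(-2) = 9 > 0, so the root lies in [-2, 0]
h(-1) = 1 > 0, so the root lies in [-1, 0]
h(-0.5) = -0.75 < 0, so the root lies in [-1, -0.5]
h(-0.75) = -0.0625 < 0, so the root lies in [-1, -0.75]
h(-0.875) = 0.4219 > 0, so the root lies in [-0.875, -0.75]

-0.875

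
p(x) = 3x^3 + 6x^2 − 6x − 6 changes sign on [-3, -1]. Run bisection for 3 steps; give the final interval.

[-2.5, -2.25]

p(-2) = 6 > 0, so the root lies in [-3, -2]
p(-2.5) = -0.375 < 0, so the root lies in [-2.5, -2]
p(-2.25) = 3.703125 > 0, so the root lies in [-2.5, -2.25]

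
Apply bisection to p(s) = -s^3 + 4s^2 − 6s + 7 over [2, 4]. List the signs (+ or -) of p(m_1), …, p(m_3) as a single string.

-+-

s = 3 gives p = -2, negative; keep [2, 3]
s = 2.5 gives p = 1.375, positive; keep [2.5, 3]
s = 2.75 gives p = -0.046875, negative; keep [2.5, 2.75]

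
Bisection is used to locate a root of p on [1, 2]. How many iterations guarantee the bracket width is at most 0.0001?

Width after n steps is 1/2^n. Need 2^n ≥ 1/0.0001 = 10000.
2^13 = 8192 < 10000 ≤ 2^14 = 16384, so n = 14.

14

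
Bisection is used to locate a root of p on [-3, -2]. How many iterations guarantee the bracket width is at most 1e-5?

17

Width after n steps is 1/2^n. Need 2^n ≥ 1/1e-5 = 100000.
2^16 = 65536 < 100000 ≤ 2^17 = 131072, so n = 17.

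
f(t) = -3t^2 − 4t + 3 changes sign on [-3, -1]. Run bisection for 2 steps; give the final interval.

t = -2 gives f = -1, negative; keep [-2, -1]
t = -1.5 gives f = 2.25, positive; keep [-2, -1.5]

[-2, -1.5]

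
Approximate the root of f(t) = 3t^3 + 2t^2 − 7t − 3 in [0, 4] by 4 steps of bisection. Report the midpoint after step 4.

midpoint 2: f = 15 > 0 → [0, 2]
midpoint 1: f = -5 < 0 → [1, 2]
midpoint 1.5: f = 1.125 > 0 → [1, 1.5]
midpoint 1.25: f = -2.7656 < 0 → [1.25, 1.5]

1.25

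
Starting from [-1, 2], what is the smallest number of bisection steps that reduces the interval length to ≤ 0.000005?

Width after n steps is 3/2^n. Need 2^n ≥ 3/0.000005 = 600000.
2^19 = 524288 < 600000 ≤ 2^20 = 1048576, so n = 20.

20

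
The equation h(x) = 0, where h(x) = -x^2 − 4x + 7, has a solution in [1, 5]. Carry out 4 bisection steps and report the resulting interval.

h(3) = -14 < 0, so the root lies in [1, 3]
h(2) = -5 < 0, so the root lies in [1, 2]
h(1.5) = -1.25 < 0, so the root lies in [1, 1.5]
h(1.25) = 0.4375 > 0, so the root lies in [1.25, 1.5]

[1.25, 1.5]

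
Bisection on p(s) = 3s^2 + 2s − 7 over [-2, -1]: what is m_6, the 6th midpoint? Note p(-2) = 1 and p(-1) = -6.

s = -1.5 gives p = -3.25, negative; keep [-2, -1.5]
s = -1.75 gives p = -1.3125, negative; keep [-2, -1.75]
s = -1.875 gives p = -0.203125, negative; keep [-2, -1.875]
s = -1.9375 gives p = 0.3867, positive; keep [-1.9375, -1.875]
s = -1.90625 gives p = 0.0889, positive; keep [-1.90625, -1.875]
s = -1.890625 gives p = -0.0579, negative; keep [-1.90625, -1.890625]

-1.890625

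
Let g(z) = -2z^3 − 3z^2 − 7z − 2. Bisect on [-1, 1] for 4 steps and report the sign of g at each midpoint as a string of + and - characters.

-+-+

g(0) = -2 < 0, so the root lies in [-1, 0]
g(-0.5) = 1 > 0, so the root lies in [-0.5, 0]
g(-0.25) = -0.40625 < 0, so the root lies in [-0.5, -0.25]
g(-0.375) = 0.3086 > 0, so the root lies in [-0.375, -0.25]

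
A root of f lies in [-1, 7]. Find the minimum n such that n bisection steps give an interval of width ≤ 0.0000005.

Width after n steps is 8/2^n. Need 2^n ≥ 8/0.0000005 = 16000000.
2^23 = 8388608 < 16000000 ≤ 2^24 = 16777216, so n = 24.

24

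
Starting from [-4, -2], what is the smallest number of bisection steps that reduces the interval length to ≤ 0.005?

Width after n steps is 2/2^n. Need 2^n ≥ 2/0.005 = 400.
2^8 = 256 < 400 ≤ 2^9 = 512, so n = 9.

9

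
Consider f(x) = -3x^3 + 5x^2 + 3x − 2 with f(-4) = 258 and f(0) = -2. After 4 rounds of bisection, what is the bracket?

[-1, -0.75]

x = -2 gives f = 36, positive; keep [-2, 0]
x = -1 gives f = 3, positive; keep [-1, 0]
x = -0.5 gives f = -1.875, negative; keep [-1, -0.5]
x = -0.75 gives f = -0.1719, negative; keep [-1, -0.75]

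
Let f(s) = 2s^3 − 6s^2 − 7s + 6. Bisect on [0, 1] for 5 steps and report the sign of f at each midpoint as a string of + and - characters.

+--++

m = 0.5, f(m) = 1.25 (+); new bracket [0.5, 1]
m = 0.75, f(m) = -1.78125 (−); new bracket [0.5, 0.75]
m = 0.625, f(m) = -0.230469 (−); new bracket [0.5, 0.625]
m = 0.5625, f(m) = 0.52 (+); new bracket [0.5625, 0.625]
m = 0.59375, f(m) = 0.1472 (+); new bracket [0.59375, 0.625]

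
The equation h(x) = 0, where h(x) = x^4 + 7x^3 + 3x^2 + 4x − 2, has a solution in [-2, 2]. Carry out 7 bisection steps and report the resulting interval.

[0.3125, 0.34375]

h(0) = -2 < 0, so the root lies in [0, 2]
h(1) = 13 > 0, so the root lies in [0, 1]
h(0.5) = 1.6875 > 0, so the root lies in [0, 0.5]
h(0.25) = -0.6992 < 0, so the root lies in [0.25, 0.5]
h(0.375) = 0.3108 > 0, so the root lies in [0.25, 0.375]
h(0.3125) = -0.2339 < 0, so the root lies in [0.3125, 0.375]
h(0.34375) = 0.0278 > 0, so the root lies in [0.3125, 0.34375]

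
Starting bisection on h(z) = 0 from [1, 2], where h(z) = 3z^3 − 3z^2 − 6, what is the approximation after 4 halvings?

1.6875

midpoint 1.5: h = -2.625 < 0 → [1.5, 2]
midpoint 1.75: h = 0.890625 > 0 → [1.5, 1.75]
midpoint 1.625: h = -1.048828 < 0 → [1.625, 1.75]
midpoint 1.6875: h = -0.1267 < 0 → [1.6875, 1.75]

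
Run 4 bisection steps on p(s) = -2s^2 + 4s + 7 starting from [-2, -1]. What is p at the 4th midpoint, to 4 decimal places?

m = -1.5, p(m) = -3.5 (−); new bracket [-1.5, -1]
m = -1.25, p(m) = -1.125 (−); new bracket [-1.25, -1]
m = -1.125, p(m) = -0.03125 (−); new bracket [-1.125, -1]
m = -1.0625, p(m) = 0.4922 (+); new bracket [-1.125, -1.0625]

0.4922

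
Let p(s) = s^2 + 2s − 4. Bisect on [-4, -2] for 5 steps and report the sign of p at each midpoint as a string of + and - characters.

s = -3 gives p = -1, negative; keep [-4, -3]
s = -3.5 gives p = 1.25, positive; keep [-3.5, -3]
s = -3.25 gives p = 0.0625, positive; keep [-3.25, -3]
s = -3.125 gives p = -0.4844, negative; keep [-3.25, -3.125]
s = -3.1875 gives p = -0.2148, negative; keep [-3.25, -3.1875]

-++--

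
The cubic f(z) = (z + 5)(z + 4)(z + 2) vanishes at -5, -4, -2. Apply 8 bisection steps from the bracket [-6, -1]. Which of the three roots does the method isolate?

f(-3.5) = -1.125 < 0, so the root lies in [-3.5, -1]
f(-2.25) = -1.203125 < 0, so the root lies in [-2.25, -1]
f(-1.625) = 3.005859 > 0, so the root lies in [-2.25, -1.625]
f(-1.9375) = 0.3948 > 0, so the root lies in [-2.25, -1.9375]
f(-2.09375) = -0.5194 < 0, so the root lies in [-2.09375, -1.9375]
f(-2.015625) = -0.0925 < 0, so the root lies in [-2.015625, -1.9375]
f(-1.9765625) = 0.1434 > 0, so the root lies in [-2.015625, -1.9765625]
f(-1.99609375) = 0.0235 > 0, so the root lies in [-2.015625, -1.99609375]

-2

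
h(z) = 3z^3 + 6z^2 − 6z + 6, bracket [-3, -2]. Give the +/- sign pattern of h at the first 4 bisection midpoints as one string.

+++-

midpoint -2.5: h = 11.625 > 0 → [-3, -2.5]
midpoint -2.75: h = 5.484375 > 0 → [-3, -2.75]
midpoint -2.875: h = 1.552734 > 0 → [-3, -2.875]
midpoint -2.9375: h = -0.6438 < 0 → [-2.9375, -2.875]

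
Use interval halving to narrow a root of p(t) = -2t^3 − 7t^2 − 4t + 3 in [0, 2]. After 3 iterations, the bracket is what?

m = 1, p(m) = -10 (−); new bracket [0, 1]
m = 0.5, p(m) = -1 (−); new bracket [0, 0.5]
m = 0.25, p(m) = 1.53125 (+); new bracket [0.25, 0.5]

[0.25, 0.5]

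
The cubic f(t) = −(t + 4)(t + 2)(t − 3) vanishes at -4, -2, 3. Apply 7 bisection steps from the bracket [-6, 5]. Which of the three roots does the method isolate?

3

m = -0.5, f(m) = 18.375 (+); new bracket [-0.5, 5]
m = 2.25, f(m) = 19.921875 (+); new bracket [2.25, 5]
m = 3.625, f(m) = -26.806641 (−); new bracket [2.25, 3.625]
m = 2.9375, f(m) = 2.1409 (+); new bracket [2.9375, 3.625]
m = 3.28125, f(m) = -10.8152 (−); new bracket [2.9375, 3.28125]
m = 3.109375, f(m) = -3.973 (−); new bracket [2.9375, 3.109375]
m = 3.0234375, f(m) = -0.8269 (−); new bracket [2.9375, 3.0234375]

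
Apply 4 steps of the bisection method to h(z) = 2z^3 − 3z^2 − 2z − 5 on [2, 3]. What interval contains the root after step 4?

[2.3125, 2.375]

h(2.5) = 2.5 > 0, so the root lies in [2, 2.5]
h(2.25) = -1.90625 < 0, so the root lies in [2.25, 2.5]
h(2.375) = 0.121094 > 0, so the root lies in [2.25, 2.375]
h(2.3125) = -0.9351 < 0, so the root lies in [2.3125, 2.375]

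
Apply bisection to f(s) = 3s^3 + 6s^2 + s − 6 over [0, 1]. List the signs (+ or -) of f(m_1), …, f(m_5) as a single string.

--++-

f(0.5) = -3.625 < 0, so the root lies in [0.5, 1]
f(0.75) = -0.609375 < 0, so the root lies in [0.75, 1]
f(0.875) = 1.478516 > 0, so the root lies in [0.75, 0.875]
f(0.8125) = 0.3826 > 0, so the root lies in [0.75, 0.8125]
f(0.78125) = -0.1261 < 0, so the root lies in [0.78125, 0.8125]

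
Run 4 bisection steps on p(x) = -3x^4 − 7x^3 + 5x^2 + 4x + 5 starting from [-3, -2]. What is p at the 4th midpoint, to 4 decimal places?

p(-2.5) = 18.4375 > 0, so the root lies in [-3, -2.5]
p(-2.75) = 5.816406 > 0, so the root lies in [-3, -2.75]
p(-2.875) = -3.787842 < 0, so the root lies in [-2.875, -2.75]
p(-2.8125) = 1.3203 > 0, so the root lies in [-2.875, -2.8125]

1.3203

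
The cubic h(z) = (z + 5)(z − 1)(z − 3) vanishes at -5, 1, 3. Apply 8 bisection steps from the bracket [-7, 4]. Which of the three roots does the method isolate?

-5

midpoint -1.5: h = 39.375 > 0 → [-7, -1.5]
midpoint -4.25: h = 28.546875 > 0 → [-7, -4.25]
midpoint -5.625: h = -35.712891 < 0 → [-5.625, -4.25]
midpoint -4.9375: h = 2.9456 > 0 → [-5.625, -4.9375]
midpoint -5.28125: h = -14.6297 < 0 → [-5.28125, -4.9375]
midpoint -5.109375: h = -5.4188 < 0 → [-5.109375, -4.9375]
midpoint -5.0234375: h = -1.1327 < 0 → [-5.0234375, -4.9375]
midpoint -4.98046875: h = 0.9322 > 0 → [-5.0234375, -4.98046875]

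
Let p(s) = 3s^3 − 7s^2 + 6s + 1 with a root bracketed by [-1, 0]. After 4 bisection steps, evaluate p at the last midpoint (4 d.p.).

-0.3909

s = -0.5 gives p = -4.125, negative; keep [-0.5, 0]
s = -0.25 gives p = -0.984375, negative; keep [-0.25, 0]
s = -0.125 gives p = 0.134766, positive; keep [-0.25, -0.125]
s = -0.1875 gives p = -0.3909, negative; keep [-0.1875, -0.125]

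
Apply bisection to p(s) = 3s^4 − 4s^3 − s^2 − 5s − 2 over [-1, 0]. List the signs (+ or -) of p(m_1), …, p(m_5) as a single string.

+-+--

s = -0.5 gives p = 0.9375, positive; keep [-0.5, 0]
s = -0.25 gives p = -0.738281, negative; keep [-0.5, -0.25]
s = -0.375 gives p = 0.004639, positive; keep [-0.375, -0.25]
s = -0.3125 gives p = -0.3845, negative; keep [-0.375, -0.3125]
s = -0.34375 gives p = -0.1951, negative; keep [-0.375, -0.34375]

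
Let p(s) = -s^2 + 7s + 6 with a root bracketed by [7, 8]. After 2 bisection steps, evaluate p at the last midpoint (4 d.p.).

s = 7.5 gives p = 2.25, positive; keep [7.5, 8]
s = 7.75 gives p = 0.1875, positive; keep [7.75, 8]

0.1875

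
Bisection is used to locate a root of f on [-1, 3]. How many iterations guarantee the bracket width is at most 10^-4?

Width after n steps is 4/2^n. Need 2^n ≥ 4/10^-4 = 40000.
2^15 = 32768 < 40000 ≤ 2^16 = 65536, so n = 16.

16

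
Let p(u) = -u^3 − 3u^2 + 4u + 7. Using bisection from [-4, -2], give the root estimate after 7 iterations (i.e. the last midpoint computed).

p(-3) = -5 < 0, so the root lies in [-4, -3]
p(-3.5) = -0.875 < 0, so the root lies in [-4, -3.5]
p(-3.75) = 2.546875 > 0, so the root lies in [-3.75, -3.5]
p(-3.625) = 0.7129 > 0, so the root lies in [-3.625, -3.5]
p(-3.5625) = -0.1111 < 0, so the root lies in [-3.625, -3.5625]
p(-3.59375) = 0.2933 > 0, so the root lies in [-3.59375, -3.5625]
p(-3.578125) = 0.0892 > 0, so the root lies in [-3.578125, -3.5625]

-3.578125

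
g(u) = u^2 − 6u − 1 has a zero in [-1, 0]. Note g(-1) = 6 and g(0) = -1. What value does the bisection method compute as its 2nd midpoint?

m = -0.5, g(m) = 2.25 (+); new bracket [-0.5, 0]
m = -0.25, g(m) = 0.5625 (+); new bracket [-0.25, 0]

-0.25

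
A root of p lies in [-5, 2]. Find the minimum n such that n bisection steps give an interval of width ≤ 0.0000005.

Width after n steps is 7/2^n. Need 2^n ≥ 7/0.0000005 = 14000000.
2^23 = 8388608 < 14000000 ≤ 2^24 = 16777216, so n = 24.

24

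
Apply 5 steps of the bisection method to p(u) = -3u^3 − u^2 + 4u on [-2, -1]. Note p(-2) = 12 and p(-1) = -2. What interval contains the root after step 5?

[-1.34375, -1.3125]

m = -1.5, p(m) = 1.875 (+); new bracket [-1.5, -1]
m = -1.25, p(m) = -0.703125 (−); new bracket [-1.5, -1.25]
m = -1.375, p(m) = 0.408203 (+); new bracket [-1.375, -1.25]
m = -1.3125, p(m) = -0.1897 (−); new bracket [-1.375, -1.3125]
m = -1.34375, p(m) = 0.0984 (+); new bracket [-1.34375, -1.3125]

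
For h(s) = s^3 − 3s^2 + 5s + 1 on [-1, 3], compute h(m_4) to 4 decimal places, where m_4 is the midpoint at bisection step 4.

-0.4531

m = 1, h(m) = 4 (+); new bracket [-1, 1]
m = 0, h(m) = 1 (+); new bracket [-1, 0]
m = -0.5, h(m) = -2.375 (−); new bracket [-0.5, 0]
m = -0.25, h(m) = -0.4531 (−); new bracket [-0.25, 0]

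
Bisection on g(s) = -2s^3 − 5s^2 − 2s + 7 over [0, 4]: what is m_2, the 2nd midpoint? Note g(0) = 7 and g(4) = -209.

s = 2 gives g = -33, negative; keep [0, 2]
s = 1 gives g = -2, negative; keep [0, 1]

1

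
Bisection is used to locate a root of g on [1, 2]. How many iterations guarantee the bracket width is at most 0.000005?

18

Width after n steps is 1/2^n. Need 2^n ≥ 1/0.000005 = 200000.
2^17 = 131072 < 200000 ≤ 2^18 = 262144, so n = 18.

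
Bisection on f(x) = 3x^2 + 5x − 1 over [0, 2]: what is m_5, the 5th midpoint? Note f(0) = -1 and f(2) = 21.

0.1875

f(1) = 7 > 0, so the root lies in [0, 1]
f(0.5) = 2.25 > 0, so the root lies in [0, 0.5]
f(0.25) = 0.4375 > 0, so the root lies in [0, 0.25]
f(0.125) = -0.3281 < 0, so the root lies in [0.125, 0.25]
f(0.1875) = 0.043 > 0, so the root lies in [0.125, 0.1875]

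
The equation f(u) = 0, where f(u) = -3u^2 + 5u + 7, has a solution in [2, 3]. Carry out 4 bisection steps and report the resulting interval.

m = 2.5, f(m) = 0.75 (+); new bracket [2.5, 3]
m = 2.75, f(m) = -1.9375 (−); new bracket [2.5, 2.75]
m = 2.625, f(m) = -0.546875 (−); new bracket [2.5, 2.625]
m = 2.5625, f(m) = 0.1133 (+); new bracket [2.5625, 2.625]

[2.5625, 2.625]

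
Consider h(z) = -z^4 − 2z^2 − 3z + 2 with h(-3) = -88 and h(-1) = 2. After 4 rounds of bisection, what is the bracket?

[-1.375, -1.25]

m = -2, h(m) = -16 (−); new bracket [-2, -1]
m = -1.5, h(m) = -3.0625 (−); new bracket [-1.5, -1]
m = -1.25, h(m) = 0.183594 (+); new bracket [-1.5, -1.25]
m = -1.375, h(m) = -1.2307 (−); new bracket [-1.375, -1.25]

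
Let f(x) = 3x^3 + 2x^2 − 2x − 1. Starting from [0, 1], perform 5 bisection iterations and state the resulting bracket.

[0.75, 0.78125]

midpoint 0.5: f = -1.125 < 0 → [0.5, 1]
midpoint 0.75: f = -0.109375 < 0 → [0.75, 1]
midpoint 0.875: f = 0.791016 > 0 → [0.75, 0.875]
midpoint 0.8125: f = 0.3044 > 0 → [0.75, 0.8125]
midpoint 0.78125: f = 0.0887 > 0 → [0.75, 0.78125]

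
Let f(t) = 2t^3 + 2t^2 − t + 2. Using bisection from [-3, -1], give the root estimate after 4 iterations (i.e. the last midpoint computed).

t = -2 gives f = -4, negative; keep [-2, -1]
t = -1.5 gives f = 1.25, positive; keep [-2, -1.5]
t = -1.75 gives f = -0.84375, negative; keep [-1.75, -1.5]
t = -1.625 gives f = 0.3242, positive; keep [-1.75, -1.625]

-1.625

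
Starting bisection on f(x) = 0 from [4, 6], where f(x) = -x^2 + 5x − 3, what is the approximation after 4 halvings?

4.375

f(5) = -3 < 0, so the root lies in [4, 5]
f(4.5) = -0.75 < 0, so the root lies in [4, 4.5]
f(4.25) = 0.1875 > 0, so the root lies in [4.25, 4.5]
f(4.375) = -0.2656 < 0, so the root lies in [4.25, 4.375]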